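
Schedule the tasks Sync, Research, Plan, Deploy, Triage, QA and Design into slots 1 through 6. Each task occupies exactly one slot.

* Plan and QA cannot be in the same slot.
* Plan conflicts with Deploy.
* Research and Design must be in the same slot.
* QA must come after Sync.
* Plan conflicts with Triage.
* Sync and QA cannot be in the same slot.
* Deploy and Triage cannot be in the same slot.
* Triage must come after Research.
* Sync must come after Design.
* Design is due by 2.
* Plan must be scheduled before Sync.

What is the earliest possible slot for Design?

Design's own window allows nothing later than 2.
Design at 1 is achievable: QA -> 3, Triage -> 2, Research -> 1, Deploy -> 3, Design -> 1, Plan -> 1, Sync -> 2.

1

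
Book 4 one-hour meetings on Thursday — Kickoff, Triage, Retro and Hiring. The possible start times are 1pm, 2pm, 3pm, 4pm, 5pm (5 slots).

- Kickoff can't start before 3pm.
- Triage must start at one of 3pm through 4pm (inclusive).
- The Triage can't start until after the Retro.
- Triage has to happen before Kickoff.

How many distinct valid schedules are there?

35

Splitting on Kickoff: it can be 4pm (10), 5pm (25). Listing each branch's schedules as (Triage, Retro, Hiring):
Kickoff=4pm: (3pm,1pm,1pm) (3pm,1pm,2pm) (3pm,1pm,3pm) (3pm,1pm,4pm) (3pm,1pm,5pm) (3pm,2pm,1pm) (3pm,2pm,2pm) (3pm,2pm,3pm) (3pm,2pm,4pm) (3pm,2pm,5pm) — 10.
Kickoff=5pm: (3pm,1pm,1pm) (3pm,1pm,2pm) (3pm,1pm,3pm) (3pm,1pm,4pm) (3pm,1pm,5pm) (3pm,2pm,1pm) (3pm,2pm,2pm) (3pm,2pm,3pm) (3pm,2pm,4pm) (3pm,2pm,5pm) (4pm,1pm,1pm) (4pm,1pm,2pm) (4pm,1pm,3pm) (4pm,1pm,4pm) (4pm,1pm,5pm) (4pm,2pm,1pm) (4pm,2pm,2pm) (4pm,2pm,3pm) (4pm,2pm,4pm) (4pm,2pm,5pm) (4pm,3pm,1pm) (4pm,3pm,2pm) (4pm,3pm,3pm) (4pm,3pm,4pm) (4pm,3pm,5pm) — 25.
Summing: 10 + 25 = 35.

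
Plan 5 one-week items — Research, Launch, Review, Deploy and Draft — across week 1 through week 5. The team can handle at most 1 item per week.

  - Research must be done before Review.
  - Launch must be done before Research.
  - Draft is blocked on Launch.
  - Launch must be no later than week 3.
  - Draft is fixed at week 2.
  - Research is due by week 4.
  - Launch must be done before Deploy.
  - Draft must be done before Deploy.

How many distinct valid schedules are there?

Enumerating: Research=week 3; Review=week 5; Deploy=week 4; Draft=week 2; Launch=week 1 | Deploy -> week 5, Launch -> week 1, Research -> week 3, Draft -> week 2, Review -> week 4 | Research=week 4; Deploy=week 3; Review=week 5; Draft=week 2; Launch=week 1.

3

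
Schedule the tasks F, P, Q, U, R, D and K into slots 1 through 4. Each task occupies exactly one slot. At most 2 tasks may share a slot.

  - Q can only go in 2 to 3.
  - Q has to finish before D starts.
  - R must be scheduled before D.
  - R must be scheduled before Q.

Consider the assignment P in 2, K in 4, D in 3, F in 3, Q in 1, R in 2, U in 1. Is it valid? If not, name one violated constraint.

No. R must be scheduled before Q is not satisfied.

R must be scheduled before D — holds.
Q can only go in 2 to 3 — violated.
R must be scheduled before Q — violated.
At most 2 tasks may share a slot — holds.
Q has to finish before D starts — holds.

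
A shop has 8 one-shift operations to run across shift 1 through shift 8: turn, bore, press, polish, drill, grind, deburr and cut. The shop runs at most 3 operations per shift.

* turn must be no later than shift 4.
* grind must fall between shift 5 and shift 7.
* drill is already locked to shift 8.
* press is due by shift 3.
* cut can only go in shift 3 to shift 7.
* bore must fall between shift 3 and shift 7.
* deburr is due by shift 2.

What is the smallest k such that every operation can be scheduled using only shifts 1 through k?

With at most 3 per shift and 8 operations, at least 3 shifts are needed.
drill can't be placed before shift 8, so the schedule must run through at least shift 8.
8 works (last occupied shift: shift 8): for example drill=shift 8, press=shift 1, deburr=shift 1, turn=shift 1, polish=shift 2, bore=shift 3, cut=shift 3, grind=shift 5.

8 shifts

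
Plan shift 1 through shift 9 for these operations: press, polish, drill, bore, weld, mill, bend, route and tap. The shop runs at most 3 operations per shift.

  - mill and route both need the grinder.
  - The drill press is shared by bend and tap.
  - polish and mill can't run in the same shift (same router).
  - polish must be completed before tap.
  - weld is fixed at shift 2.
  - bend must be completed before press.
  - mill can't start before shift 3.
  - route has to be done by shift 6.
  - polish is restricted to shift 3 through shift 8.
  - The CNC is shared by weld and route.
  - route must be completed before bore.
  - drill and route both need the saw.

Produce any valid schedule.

tap in shift 4, bore in shift 2, mill in shift 4, weld in shift 2, polish in shift 3, press in shift 2, route in shift 1, bend in shift 1, drill in shift 3

Checking: bend(shift 1) before press(shift 2); polish(shift 3) before tap(shift 4); route(shift 1) before bore(shift 2); drill(shift 3) != route(shift 1); polish(shift 3) != mill(shift 4); mill(shift 4) != route(shift 1); weld(shift 2) != route(shift 1); bend(shift 1) != tap(shift 4); route=shift 1 in [shift 1,shift 6]; weld=shift 2 in [shift 2,shift 2]; polish=shift 3 in [shift 3,shift 8]; mill=shift 4 in [shift 3,shift 9]; max 3 per shift (cap 3).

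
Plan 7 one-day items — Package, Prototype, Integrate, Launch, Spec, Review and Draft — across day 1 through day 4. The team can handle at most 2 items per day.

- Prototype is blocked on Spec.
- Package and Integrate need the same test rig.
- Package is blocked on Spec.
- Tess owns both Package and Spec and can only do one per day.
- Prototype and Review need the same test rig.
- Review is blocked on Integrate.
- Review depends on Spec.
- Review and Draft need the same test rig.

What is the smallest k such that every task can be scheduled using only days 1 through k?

The precedence chain requires at least 2 distinct days.
With at most 2 per day and 7 tasks, at least 4 days are needed.
4 works (last occupied day: day 4): for example Package=day 2; Launch=day 3; Draft=day 4; Spec=day 1; Prototype=day 3; Integrate=day 1; Review=day 2.

4 days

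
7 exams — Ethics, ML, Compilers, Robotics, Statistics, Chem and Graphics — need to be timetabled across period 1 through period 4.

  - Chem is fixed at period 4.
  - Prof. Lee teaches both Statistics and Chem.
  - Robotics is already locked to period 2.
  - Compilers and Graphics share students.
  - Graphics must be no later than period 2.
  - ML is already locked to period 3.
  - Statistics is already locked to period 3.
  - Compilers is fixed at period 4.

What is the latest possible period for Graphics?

period 2

Graphics's own window allows nothing later than period 2.
Graphics at period 2 is achievable: Statistics in period 3, ML in period 3, Compilers in period 4, Chem in period 4, Robotics in period 2, Ethics in period 1, Graphics in period 2.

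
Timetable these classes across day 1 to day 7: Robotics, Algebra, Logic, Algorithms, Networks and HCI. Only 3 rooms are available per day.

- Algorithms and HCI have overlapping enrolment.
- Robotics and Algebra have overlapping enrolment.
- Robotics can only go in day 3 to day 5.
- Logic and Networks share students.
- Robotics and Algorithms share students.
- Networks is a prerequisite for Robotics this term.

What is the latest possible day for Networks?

day 4

Downstream work caps Networks at day 4.
Networks at day 4 is achievable: Algebra -> day 1; Networks -> day 4; Algorithms -> day 1; Robotics -> day 5; HCI -> day 2; Logic -> day 1.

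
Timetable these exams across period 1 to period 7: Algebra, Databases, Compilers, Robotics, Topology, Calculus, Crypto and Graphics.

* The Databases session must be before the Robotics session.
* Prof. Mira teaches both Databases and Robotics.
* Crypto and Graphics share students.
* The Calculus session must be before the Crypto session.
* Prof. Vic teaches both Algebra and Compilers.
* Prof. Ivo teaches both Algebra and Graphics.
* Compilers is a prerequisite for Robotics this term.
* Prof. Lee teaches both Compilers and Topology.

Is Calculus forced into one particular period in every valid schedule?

No

Calculus can be period 1 (e.g. Compilers -> period 1; Crypto -> period 2; Topology -> period 2; Algebra -> period 2; Calculus -> period 1; Databases -> period 1; Robotics -> period 2; Graphics -> period 1) or period 2 (e.g. Robotics=period 2, Graphics=period 1, Compilers=period 1, Calculus=period 2, Algebra=period 2, Databases=period 1, Crypto=period 3, Topology=period 2).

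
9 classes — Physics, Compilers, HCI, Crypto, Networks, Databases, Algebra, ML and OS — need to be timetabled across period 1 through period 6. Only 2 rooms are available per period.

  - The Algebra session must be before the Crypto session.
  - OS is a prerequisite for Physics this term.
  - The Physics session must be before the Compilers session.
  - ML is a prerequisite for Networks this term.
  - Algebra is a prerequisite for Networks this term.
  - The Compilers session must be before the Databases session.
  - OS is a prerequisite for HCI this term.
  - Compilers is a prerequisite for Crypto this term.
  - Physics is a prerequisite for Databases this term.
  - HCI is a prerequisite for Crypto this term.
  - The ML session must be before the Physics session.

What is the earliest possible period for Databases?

Precedence pushes Databases to at least period 4.
Databases at period 4 is achievable: HCI in period 2; Databases in period 4; Physics in period 2; ML in period 1; Crypto in period 4; OS in period 1; Networks in period 5; Algebra in period 3; Compilers in period 3.

period 4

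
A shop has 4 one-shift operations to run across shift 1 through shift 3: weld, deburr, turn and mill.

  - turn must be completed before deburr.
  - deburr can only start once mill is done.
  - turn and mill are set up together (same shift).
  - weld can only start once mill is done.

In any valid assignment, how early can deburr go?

shift 2

Precedence pushes deburr to at least shift 2.
deburr at shift 2 is achievable: turn=shift 1; mill=shift 1; weld=shift 2; deburr=shift 2.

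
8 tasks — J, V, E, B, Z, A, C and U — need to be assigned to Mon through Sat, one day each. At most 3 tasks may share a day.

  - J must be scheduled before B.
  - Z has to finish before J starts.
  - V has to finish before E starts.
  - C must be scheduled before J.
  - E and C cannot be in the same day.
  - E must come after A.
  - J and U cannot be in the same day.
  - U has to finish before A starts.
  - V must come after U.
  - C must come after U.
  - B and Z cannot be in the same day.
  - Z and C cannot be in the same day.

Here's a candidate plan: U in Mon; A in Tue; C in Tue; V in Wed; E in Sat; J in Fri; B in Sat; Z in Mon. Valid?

C must be scheduled before J — holds.
B and Z cannot be in the same day — holds.
Z and C cannot be in the same day — holds.
V must come after U — holds.
E must come after A — holds.
Z has to finish before J starts — holds.
E and C cannot be in the same day — holds.
J must be scheduled before B — holds.
At most 3 tasks may share a day — holds.
J and U cannot be in the same day — holds.
V has to finish before E starts — holds.
C must come after U — holds.
U has to finish before A starts — holds.

Yes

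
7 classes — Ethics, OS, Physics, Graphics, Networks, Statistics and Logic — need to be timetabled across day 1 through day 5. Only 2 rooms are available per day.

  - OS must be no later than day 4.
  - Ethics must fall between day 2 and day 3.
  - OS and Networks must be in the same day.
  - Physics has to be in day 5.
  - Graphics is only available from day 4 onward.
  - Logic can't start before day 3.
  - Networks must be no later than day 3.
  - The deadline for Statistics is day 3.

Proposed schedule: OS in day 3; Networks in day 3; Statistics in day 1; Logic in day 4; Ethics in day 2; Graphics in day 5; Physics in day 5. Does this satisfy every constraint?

Yes, all constraints hold

Ethics must fall between day 2 and day 3 — holds.
OS must be no later than day 4 — holds.
The deadline for Statistics is day 3 — holds.
OS and Networks must be in the same day — holds.
Only 2 rooms are available per day — holds.
Graphics is only available from day 4 onward — holds.
Physics has to be in day 5 — holds.
Logic can't start before day 3 — holds.
Networks must be no later than day 3 — holds.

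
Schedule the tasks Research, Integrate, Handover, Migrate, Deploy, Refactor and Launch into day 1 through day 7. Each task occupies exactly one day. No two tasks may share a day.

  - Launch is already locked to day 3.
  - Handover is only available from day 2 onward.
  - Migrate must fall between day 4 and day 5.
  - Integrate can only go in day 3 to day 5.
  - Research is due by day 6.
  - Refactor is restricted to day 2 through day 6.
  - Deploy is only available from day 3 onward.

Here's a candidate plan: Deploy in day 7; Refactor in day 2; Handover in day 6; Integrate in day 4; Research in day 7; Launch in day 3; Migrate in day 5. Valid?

Handover is only available from day 2 onward — holds.
Integrate can only go in day 3 to day 5 — holds.
Launch is already locked to day 3 — holds.
Migrate must fall between day 4 and day 5 — holds.
Refactor is restricted to day 2 through day 6 — holds.
Research is due by day 6 — violated.
No two tasks may share a day — violated.
Deploy is only available from day 3 onward — holds.

No — it violates: Research is due by day 6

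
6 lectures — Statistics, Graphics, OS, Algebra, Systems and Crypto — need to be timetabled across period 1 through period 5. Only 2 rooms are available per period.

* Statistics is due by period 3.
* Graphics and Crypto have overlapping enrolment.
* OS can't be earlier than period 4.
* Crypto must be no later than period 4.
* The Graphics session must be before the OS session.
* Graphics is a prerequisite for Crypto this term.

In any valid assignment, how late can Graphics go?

period 3

Downstream work caps Graphics at period 3.
Graphics at period 3 is achievable: Graphics in period 3; OS in period 4; Algebra in period 1; Systems in period 2; Crypto in period 4; Statistics in period 1.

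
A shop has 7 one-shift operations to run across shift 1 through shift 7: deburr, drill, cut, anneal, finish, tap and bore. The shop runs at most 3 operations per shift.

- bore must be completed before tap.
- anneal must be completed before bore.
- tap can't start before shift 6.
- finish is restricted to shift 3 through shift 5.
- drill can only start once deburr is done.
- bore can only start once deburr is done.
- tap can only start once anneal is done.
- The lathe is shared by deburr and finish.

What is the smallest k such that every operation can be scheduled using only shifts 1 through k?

The precedence chain requires at least 3 distinct shifts.
With at most 3 per shift and 7 operations, at least 3 shifts are needed.
tap can't be placed before shift 6, so the schedule must run through at least shift 6.
6 works (last occupied shift: shift 6): for example drill in shift 2, bore in shift 2, deburr in shift 1, tap in shift 6, anneal in shift 1, finish in shift 3, cut in shift 1.

6 shifts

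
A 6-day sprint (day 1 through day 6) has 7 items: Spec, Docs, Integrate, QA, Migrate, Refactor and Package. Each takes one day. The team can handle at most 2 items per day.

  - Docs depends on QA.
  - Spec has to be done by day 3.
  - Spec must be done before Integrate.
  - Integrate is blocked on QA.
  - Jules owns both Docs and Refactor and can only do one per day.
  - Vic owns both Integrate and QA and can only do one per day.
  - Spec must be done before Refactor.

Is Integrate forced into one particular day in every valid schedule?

Integrate can be day 2 (e.g. Integrate in day 2; Migrate in day 3; Refactor in day 3; Spec in day 1; QA in day 1; Docs in day 2; Package in day 4) or day 3 (e.g. Spec -> day 1, Docs -> day 2, Migrate -> day 2, Integrate -> day 3, QA -> day 1, Package -> day 4, Refactor -> day 3).

No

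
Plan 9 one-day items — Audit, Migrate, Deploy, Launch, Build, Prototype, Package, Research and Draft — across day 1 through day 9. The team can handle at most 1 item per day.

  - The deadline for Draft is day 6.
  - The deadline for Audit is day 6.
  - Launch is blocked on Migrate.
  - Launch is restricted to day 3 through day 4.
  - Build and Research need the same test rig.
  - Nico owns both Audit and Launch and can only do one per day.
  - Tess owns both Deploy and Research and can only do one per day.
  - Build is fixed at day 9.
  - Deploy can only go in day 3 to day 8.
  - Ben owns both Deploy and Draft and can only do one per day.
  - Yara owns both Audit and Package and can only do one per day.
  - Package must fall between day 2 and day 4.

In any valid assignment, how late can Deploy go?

day 8

Deploy is available from day 3; Deploy's own window allows nothing later than day 8.
Deploy at day 8 is achievable: Package in day 2, Migrate in day 1, Deploy in day 8, Audit in day 4, Build in day 9, Draft in day 5, Launch in day 3, Prototype in day 6, Research in day 7.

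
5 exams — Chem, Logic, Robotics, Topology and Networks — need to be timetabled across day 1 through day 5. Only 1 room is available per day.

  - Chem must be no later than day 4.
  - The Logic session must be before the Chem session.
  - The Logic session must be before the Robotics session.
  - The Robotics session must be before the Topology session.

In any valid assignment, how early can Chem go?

day 2

Precedence pushes Chem to at least day 2; Chem's own window allows nothing later than day 4.
Chem at day 2 is achievable: Logic in day 1, Chem in day 2, Networks in day 5, Robotics in day 3, Topology in day 4.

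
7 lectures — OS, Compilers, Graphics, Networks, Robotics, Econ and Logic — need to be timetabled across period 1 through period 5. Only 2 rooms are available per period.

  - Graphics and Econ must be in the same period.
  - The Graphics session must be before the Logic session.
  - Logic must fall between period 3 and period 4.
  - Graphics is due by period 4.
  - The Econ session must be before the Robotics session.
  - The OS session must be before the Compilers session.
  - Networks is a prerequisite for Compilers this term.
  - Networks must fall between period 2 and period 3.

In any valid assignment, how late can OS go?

Downstream work caps OS at period 4.
OS at period 4 is achievable: Graphics in period 1; Econ in period 1; Networks in period 2; Logic in period 3; Compilers in period 5; OS in period 4; Robotics in period 2.

period 4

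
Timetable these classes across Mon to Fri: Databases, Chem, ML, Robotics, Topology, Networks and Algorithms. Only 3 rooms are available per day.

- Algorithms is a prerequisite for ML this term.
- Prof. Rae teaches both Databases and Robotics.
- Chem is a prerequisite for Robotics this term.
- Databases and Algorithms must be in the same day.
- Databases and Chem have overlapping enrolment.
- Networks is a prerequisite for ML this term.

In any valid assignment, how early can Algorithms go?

Downstream work caps Algorithms at Thu.
Algorithms at Mon is achievable: Networks=Mon, Chem=Tue, Databases=Mon, ML=Tue, Algorithms=Mon, Robotics=Wed, Topology=Tue.

Mon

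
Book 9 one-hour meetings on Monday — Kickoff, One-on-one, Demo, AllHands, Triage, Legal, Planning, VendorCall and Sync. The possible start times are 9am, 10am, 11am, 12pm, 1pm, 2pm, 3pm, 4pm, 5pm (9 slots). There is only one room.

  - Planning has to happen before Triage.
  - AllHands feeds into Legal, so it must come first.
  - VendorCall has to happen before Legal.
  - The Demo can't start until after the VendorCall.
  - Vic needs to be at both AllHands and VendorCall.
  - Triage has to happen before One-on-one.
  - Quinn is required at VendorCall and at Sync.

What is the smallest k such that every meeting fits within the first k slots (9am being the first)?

9 slots

The precedence chain requires at least 3 distinct slots.
With at most 1 per slot and 9 meetings, at least 9 slots are needed.
9 works (last occupied slot: 5pm): for example Sync=5pm, AllHands=12pm, One-on-one=2pm, Demo=3pm, Planning=9am, Kickoff=4pm, Legal=1pm, Triage=10am, VendorCall=11am.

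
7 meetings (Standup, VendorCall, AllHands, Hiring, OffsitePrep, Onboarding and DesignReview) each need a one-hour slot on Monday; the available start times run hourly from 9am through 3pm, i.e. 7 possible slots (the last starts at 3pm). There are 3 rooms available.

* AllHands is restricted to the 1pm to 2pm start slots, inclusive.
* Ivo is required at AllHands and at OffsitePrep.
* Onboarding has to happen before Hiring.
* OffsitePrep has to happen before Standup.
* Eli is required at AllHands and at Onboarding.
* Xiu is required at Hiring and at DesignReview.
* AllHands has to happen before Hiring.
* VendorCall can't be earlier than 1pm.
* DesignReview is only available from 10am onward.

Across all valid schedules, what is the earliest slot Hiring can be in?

Precedence pushes Hiring to at least 2pm.
Hiring at 2pm is achievable: OffsitePrep -> 9am; DesignReview -> 10am; AllHands -> 1pm; VendorCall -> 1pm; Hiring -> 2pm; Onboarding -> 9am; Standup -> 10am.

2pm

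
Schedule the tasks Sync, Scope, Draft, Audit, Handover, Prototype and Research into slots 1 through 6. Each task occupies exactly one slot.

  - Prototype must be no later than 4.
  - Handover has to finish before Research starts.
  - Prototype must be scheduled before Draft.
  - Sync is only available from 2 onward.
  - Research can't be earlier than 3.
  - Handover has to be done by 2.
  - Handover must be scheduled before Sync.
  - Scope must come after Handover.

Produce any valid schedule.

Handover=1; Draft=2; Research=3; Audit=1; Scope=2; Prototype=1; Sync=2

Checking: Handover(1) before Scope(2); Handover(1) before Research(3); Handover(1) before Sync(2); Prototype(1) before Draft(2); Sync=2 in [2,6]; Prototype=1 in [1,4]; Research=3 in [3,6]; Handover=1 in [1,2].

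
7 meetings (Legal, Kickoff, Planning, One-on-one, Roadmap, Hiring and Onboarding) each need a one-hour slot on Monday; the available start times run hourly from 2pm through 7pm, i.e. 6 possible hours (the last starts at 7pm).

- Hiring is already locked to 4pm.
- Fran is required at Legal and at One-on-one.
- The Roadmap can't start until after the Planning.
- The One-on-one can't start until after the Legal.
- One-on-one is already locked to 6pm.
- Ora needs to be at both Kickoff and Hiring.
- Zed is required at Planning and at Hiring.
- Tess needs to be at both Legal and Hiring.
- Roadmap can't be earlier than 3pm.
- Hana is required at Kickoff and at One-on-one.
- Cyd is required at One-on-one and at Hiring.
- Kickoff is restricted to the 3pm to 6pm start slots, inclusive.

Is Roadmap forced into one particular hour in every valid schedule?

Roadmap can be 3pm (e.g. One-on-one -> 6pm, Legal -> 2pm, Hiring -> 4pm, Onboarding -> 2pm, Roadmap -> 3pm, Planning -> 2pm, Kickoff -> 3pm) or 4pm (e.g. Onboarding in 2pm; Hiring in 4pm; Planning in 2pm; One-on-one in 6pm; Roadmap in 4pm; Legal in 2pm; Kickoff in 3pm).

No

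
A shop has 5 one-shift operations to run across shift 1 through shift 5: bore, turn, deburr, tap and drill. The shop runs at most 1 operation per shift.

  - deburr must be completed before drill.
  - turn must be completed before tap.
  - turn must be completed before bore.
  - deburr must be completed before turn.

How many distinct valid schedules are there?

Splitting on bore: it can be shift 3 (2), shift 4 (3), shift 5 (3). Listing each branch's schedules as (turn, deburr, tap, drill) by shift number:
bore=shift 3: (2,1,4,5) (2,1,5,4) — 2.
bore=shift 4: (2,1,3,5) (2,1,5,3) (3,1,5,2) — 3.
bore=shift 5: (2,1,3,4) (2,1,4,3) (3,1,4,2) — 3.
Summing: 2 + 3 + 3 = 8.

8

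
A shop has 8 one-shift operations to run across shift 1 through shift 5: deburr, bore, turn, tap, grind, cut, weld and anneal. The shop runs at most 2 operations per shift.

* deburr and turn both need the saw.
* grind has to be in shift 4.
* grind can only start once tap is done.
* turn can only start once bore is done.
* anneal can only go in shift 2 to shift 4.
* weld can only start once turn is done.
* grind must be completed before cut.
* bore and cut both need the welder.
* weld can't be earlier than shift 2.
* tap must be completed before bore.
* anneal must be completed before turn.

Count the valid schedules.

18

Splitting on deburr: it can be shift 1 (8), shift 2 (4), shift 3 (4), shift 4 (1), shift 5 (1). Listing each branch's schedules as (bore, turn, tap, grind, cut, weld, anneal) by shift number:
deburr=shift 1: (2,3,1,4,5,4,2) (2,3,1,4,5,5,2) (2,4,1,4,5,5,2) (2,4,1,4,5,5,3) (3,4,1,4,5,5,2) (3,4,1,4,5,5,3) (3,4,2,4,5,5,2) (3,4,2,4,5,5,3) — 8.
deburr=shift 2: (2,4,1,4,5,5,3) (3,4,1,4,5,5,2) (3,4,1,4,5,5,3) (3,4,2,4,5,5,3) — 4.
deburr=shift 3: (2,4,1,4,5,5,2) (2,4,1,4,5,5,3) (3,4,1,4,5,5,2) (3,4,2,4,5,5,2) — 4.
deburr=shift 4: (2,3,1,4,5,5,2) — 1.
deburr=shift 5: (2,3,1,4,5,4,2) — 1.
Summing: 8 + 4 + 4 + 1 + 1 = 18.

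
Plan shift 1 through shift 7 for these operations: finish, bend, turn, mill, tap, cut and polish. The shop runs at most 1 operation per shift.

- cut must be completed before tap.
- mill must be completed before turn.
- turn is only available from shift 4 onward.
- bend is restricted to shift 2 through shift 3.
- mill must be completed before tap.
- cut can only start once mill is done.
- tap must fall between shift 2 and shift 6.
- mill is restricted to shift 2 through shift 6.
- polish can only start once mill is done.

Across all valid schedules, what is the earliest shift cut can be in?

Precedence pushes cut to at least shift 3; downstream work caps cut at shift 5.
cut at shift 4 is achievable: tap -> shift 6, mill -> shift 3, turn -> shift 5, bend -> shift 2, polish -> shift 7, finish -> shift 1, cut -> shift 4.
Nothing earlier works — the capacity limit rule out every shift before shift 4.

shift 4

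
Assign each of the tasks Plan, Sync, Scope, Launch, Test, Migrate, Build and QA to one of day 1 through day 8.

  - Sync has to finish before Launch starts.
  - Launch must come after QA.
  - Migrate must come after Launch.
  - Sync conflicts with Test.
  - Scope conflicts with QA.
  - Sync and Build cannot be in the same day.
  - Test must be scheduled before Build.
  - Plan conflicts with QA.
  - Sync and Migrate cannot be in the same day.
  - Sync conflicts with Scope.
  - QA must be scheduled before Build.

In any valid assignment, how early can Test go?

day 1

Downstream work caps Test at day 7.
Test at day 1 is achievable: Build in day 3, Migrate in day 4, Test in day 1, Launch in day 3, Plan in day 2, Sync in day 2, QA in day 1, Scope in day 3.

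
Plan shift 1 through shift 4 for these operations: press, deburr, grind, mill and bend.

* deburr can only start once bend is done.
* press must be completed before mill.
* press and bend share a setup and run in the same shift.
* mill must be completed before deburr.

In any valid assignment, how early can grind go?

shift 1

grind at shift 1 is achievable: bend in shift 1, mill in shift 2, press in shift 1, deburr in shift 3, grind in shift 1.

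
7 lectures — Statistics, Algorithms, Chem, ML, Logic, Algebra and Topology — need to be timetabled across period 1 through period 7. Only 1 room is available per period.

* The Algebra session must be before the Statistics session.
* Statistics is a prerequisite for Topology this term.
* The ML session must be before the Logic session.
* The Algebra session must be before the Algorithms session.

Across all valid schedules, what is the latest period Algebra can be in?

period 4

Downstream work caps Algebra at period 5.
Algebra at period 4 is achievable: Algorithms=period 6, Logic=period 2, Chem=period 3, Statistics=period 5, ML=period 1, Algebra=period 4, Topology=period 7.
Nothing later works — the capacity limit rule out every period after period 4.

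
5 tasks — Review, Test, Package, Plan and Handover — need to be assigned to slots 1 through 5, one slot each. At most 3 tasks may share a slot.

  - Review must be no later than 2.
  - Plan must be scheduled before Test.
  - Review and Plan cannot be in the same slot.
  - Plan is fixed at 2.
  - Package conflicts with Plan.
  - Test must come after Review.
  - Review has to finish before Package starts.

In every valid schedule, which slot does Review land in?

Review's window is 1–2.
Plan is fixed at 2, and Review can't share a slot with Plan.
So Review must be 1.

1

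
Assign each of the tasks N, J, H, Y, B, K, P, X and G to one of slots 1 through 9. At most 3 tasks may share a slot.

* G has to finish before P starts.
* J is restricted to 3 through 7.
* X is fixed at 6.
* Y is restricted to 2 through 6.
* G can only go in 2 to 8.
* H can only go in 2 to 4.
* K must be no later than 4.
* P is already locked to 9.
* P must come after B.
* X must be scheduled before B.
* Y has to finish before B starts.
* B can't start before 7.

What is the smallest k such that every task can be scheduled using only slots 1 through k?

9

The precedence chain requires at least 3 distinct slots.
With at most 3 per slot and 9 tasks, at least 3 slots are needed.
P can't be placed before 9, so the schedule must run through at least slot 9.
9 works (last occupied slot: 9): for example J=3; Y=2; X=6; N=1; K=1; B=7; H=2; P=9; G=2.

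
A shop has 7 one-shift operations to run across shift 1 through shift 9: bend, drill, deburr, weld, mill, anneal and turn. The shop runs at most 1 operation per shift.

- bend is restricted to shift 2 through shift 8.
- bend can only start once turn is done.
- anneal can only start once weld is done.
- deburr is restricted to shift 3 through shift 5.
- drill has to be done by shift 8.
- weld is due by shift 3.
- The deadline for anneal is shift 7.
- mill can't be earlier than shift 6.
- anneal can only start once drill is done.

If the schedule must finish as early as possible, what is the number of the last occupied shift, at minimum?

shift 7

The precedence chain requires at least 2 distinct shifts.
With at most 1 per shift and 7 operations, at least 7 shifts are needed.
mill can't be placed before shift 6, so the schedule must run through at least shift 6.
7 works (last occupied shift: shift 7): for example mill in shift 6, weld in shift 1, anneal in shift 7, deburr in shift 3, turn in shift 2, drill in shift 5, bend in shift 4.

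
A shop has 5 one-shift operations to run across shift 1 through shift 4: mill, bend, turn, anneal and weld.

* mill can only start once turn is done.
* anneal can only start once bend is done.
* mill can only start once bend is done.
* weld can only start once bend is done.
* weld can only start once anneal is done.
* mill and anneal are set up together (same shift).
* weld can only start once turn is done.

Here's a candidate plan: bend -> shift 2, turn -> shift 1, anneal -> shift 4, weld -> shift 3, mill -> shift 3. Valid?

mill and anneal are set up together (same shift) — violated.
weld can only start once turn is done — holds.
weld can only start once anneal is done — violated.
mill can only start once bend is done — holds.
anneal can only start once bend is done — holds.
weld can only start once bend is done — holds.
mill can only start once turn is done — holds.

No — it violates: weld can only start once anneal is done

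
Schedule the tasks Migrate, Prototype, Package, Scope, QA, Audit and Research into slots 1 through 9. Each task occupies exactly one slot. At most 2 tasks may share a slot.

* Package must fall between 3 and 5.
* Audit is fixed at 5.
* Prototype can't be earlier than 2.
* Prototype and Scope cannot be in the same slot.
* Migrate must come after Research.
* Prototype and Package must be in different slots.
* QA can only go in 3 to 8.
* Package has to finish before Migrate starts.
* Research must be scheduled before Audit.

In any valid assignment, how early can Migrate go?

4

Precedence pushes Migrate to at least 4.
Migrate at 4 is achievable: Research=1, Migrate=4, QA=3, Package=3, Scope=1, Prototype=2, Audit=5.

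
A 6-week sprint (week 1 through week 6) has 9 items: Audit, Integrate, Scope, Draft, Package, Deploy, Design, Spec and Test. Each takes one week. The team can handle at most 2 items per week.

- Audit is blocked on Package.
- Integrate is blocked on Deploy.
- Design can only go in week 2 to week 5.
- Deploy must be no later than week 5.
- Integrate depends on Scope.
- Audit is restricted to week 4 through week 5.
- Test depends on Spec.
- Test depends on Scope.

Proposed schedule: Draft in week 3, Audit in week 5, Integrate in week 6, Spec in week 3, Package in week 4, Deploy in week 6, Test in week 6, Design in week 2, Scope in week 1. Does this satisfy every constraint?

Integrate depends on Scope — holds.
Test depends on Spec — holds.
Audit is blocked on Package — holds.
The team can handle at most 2 items per week — violated.
Integrate is blocked on Deploy — violated.
Test depends on Scope — holds.
Design can only go in week 2 to week 5 — holds.
Audit is restricted to week 4 through week 5 — holds.
Deploy must be no later than week 5 — violated.

No. Deploy must be no later than week 5 is not satisfied.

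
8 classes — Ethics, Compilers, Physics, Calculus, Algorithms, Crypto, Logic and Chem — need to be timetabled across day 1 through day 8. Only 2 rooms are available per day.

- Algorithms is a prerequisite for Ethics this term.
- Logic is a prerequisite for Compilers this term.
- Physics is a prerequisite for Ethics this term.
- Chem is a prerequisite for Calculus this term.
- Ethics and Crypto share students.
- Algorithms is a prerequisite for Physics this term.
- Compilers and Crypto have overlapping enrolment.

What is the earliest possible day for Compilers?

Precedence pushes Compilers to at least day 2.
Compilers at day 2 is achievable: Ethics -> day 3; Crypto -> day 4; Compilers -> day 2; Physics -> day 2; Calculus -> day 4; Chem -> day 3; Algorithms -> day 1; Logic -> day 1.

day 2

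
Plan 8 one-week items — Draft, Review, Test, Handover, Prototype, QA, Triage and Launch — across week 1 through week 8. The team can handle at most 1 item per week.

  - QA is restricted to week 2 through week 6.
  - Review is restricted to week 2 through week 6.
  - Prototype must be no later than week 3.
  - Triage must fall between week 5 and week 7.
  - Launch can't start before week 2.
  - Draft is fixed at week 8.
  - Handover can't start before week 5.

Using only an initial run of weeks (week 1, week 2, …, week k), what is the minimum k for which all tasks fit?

With at most 1 per week and 8 tasks, at least 8 weeks are needed.
Draft can't be placed before week 8, so the schedule must run through at least week 8.
8 works (last occupied week: week 8): for example Launch=week 4, Prototype=week 1, Handover=week 6, Review=week 2, Test=week 7, QA=week 3, Draft=week 8, Triage=week 5.

8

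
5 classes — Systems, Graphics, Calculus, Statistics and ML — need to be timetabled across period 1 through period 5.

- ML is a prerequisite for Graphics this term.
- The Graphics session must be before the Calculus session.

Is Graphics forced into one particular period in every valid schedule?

Graphics can be period 2 (e.g. Graphics -> period 2; ML -> period 1; Statistics -> period 1; Calculus -> period 3; Systems -> period 1) or period 3 (e.g. ML -> period 1; Graphics -> period 3; Calculus -> period 4; Statistics -> period 1; Systems -> period 1).

No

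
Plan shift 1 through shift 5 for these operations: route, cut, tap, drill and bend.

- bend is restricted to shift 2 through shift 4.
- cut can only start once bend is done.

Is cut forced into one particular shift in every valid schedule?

No

cut can be shift 3 (e.g. cut in shift 3, tap in shift 1, route in shift 1, bend in shift 2, drill in shift 1) or shift 4 (e.g. cut -> shift 4, bend -> shift 2, tap -> shift 1, route -> shift 1, drill -> shift 1).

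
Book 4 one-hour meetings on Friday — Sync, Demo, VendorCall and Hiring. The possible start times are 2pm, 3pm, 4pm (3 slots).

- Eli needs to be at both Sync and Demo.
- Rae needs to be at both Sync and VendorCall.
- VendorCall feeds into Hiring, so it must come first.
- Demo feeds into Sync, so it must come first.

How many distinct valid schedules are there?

Splitting on Sync: it can be 3pm (2), 4pm (6). Listing each branch's schedules as (Demo, VendorCall, Hiring):
Sync=3pm: (2pm,2pm,3pm) (2pm,2pm,4pm) — 2.
Sync=4pm: (2pm,2pm,3pm) (2pm,2pm,4pm) (2pm,3pm,4pm) (3pm,2pm,3pm) (3pm,2pm,4pm) (3pm,3pm,4pm) — 6.
Summing: 2 + 6 = 8.

8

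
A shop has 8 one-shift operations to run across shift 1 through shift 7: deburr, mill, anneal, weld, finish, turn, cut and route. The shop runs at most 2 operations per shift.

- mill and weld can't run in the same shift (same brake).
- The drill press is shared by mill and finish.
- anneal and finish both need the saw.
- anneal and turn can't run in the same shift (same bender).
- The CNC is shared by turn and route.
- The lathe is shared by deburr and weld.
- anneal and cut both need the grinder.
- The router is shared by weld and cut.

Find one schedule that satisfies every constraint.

turn -> shift 3; anneal -> shift 2; route -> shift 4; cut -> shift 4; mill -> shift 1; weld -> shift 2; finish -> shift 3; deburr -> shift 1

Checking: deburr(shift 1) != weld(shift 2); mill(shift 1) != weld(shift 2); anneal(shift 2) != turn(shift 3); turn(shift 3) != route(shift 4); weld(shift 2) != cut(shift 4); mill(shift 1) != finish(shift 3); anneal(shift 2) != cut(shift 4); anneal(shift 2) != finish(shift 3); max 2 per shift (cap 2).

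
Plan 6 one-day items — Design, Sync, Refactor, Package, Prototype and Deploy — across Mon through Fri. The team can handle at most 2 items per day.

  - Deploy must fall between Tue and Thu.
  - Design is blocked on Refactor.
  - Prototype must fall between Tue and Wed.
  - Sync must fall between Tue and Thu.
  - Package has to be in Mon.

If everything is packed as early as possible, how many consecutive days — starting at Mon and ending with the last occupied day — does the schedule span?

The precedence chain requires at least 2 distinct days.
With at most 2 per day and 6 tasks, at least 3 days are needed.
3 works (last occupied day: Wed): for example Design -> Wed; Sync -> Tue; Prototype -> Tue; Deploy -> Wed; Package -> Mon; Refactor -> Mon.

3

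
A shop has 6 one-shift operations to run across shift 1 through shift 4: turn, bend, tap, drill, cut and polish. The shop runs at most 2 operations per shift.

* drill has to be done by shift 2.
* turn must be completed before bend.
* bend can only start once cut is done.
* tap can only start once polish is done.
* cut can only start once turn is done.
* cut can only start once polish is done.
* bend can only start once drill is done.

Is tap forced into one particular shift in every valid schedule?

tap can be shift 2 (e.g. bend in shift 4; tap in shift 2; turn in shift 2; cut in shift 3; drill in shift 1; polish in shift 1) or shift 3 (e.g. tap=shift 3; polish=shift 2; cut=shift 3; turn=shift 1; bend=shift 4; drill=shift 1).

No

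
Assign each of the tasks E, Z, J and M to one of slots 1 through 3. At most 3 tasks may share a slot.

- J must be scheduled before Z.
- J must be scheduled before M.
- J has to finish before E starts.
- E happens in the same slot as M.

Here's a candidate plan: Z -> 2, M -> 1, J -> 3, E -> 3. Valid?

No. J must be scheduled before M is not satisfied.

J has to finish before E starts — violated.
J must be scheduled before M — violated.
At most 3 tasks may share a slot — holds.
J must be scheduled before Z — violated.
E happens in the same slot as M — violated.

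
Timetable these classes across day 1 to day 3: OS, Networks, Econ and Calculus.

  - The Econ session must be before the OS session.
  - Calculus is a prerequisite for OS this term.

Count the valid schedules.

15

Splitting on OS: it can be day 2 (3), day 3 (12). Listing each branch's schedules as (Networks, Econ, Calculus) by day number:
OS=day 2: (1,1,1) (2,1,1) (3,1,1) — 3.
OS=day 3: (1,1,1) (1,1,2) (1,2,1) (1,2,2) (2,1,1) (2,1,2) (2,2,1) (2,2,2) (3,1,1) (3,1,2) (3,2,1) (3,2,2) — 12.
Summing: 3 + 12 = 15.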